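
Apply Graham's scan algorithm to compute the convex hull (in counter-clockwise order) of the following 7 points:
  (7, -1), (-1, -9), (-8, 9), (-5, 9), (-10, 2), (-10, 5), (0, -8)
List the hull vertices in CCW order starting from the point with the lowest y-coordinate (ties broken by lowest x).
Hull (CCW) = [(-1, -9), (7, -1), (-5, 9), (-8, 9), (-10, 5), (-10, 2)]

Graham scan procedure:
  1. Find the pivot p₀ = point with lowest y (tie → lowest x): (-1, -9).
  2. Sort the remaining points by polar angle around p₀.
  3. Walk through sorted points, maintaining a stack; pop the top while the last three entries make a non-left turn (cross product ≤ 0).
  4. Final stack is the convex hull in CCW order: (-1, -9), (7, -1), (-5, 9), (-8, 9), (-10, 5), (-10, 2).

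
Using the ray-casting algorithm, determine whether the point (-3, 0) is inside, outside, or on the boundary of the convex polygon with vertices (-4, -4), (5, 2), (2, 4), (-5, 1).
The point (-3, 0) lies strictly inside the polygon

Cast a horizontal ray to the right from the query point and count how many polygon edges it crosses (each edge strictly once or zero times, handled with the usual half-open convention). 
Parity of crossings → odd ⇒ inside.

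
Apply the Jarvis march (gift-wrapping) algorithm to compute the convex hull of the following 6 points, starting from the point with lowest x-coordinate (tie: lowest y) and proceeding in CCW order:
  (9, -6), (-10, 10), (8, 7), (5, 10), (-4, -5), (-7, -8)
Hull (CCW) = [(-10, 10), (-7, -8), (9, -6), (8, 7), (5, 10)]

Jarvis march: at each step, from the current hull vertex p, select the next vertex q as the point such that every other point lies strictly to the left of (or on) the directed line p → q. (Equivalently: for every other point r, the cross product (q − p) × (r − p) ≥ 0.)
Starting point (lowest x, tie lowest y): (-10, 10). Wrap until returning to start. Resulting hull: (-10, 10), (-7, -8), (9, -6), (8, 7), (5, 10).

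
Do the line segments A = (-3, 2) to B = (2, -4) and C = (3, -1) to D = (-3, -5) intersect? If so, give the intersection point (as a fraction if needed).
Yes; intersection at (3/4, -5/2) (t = 3/4 on AB, s = 3/8 on CD)

Parametrize AB as A + t(B − A) = (-3 + 5 t, 2 + -6 t) and CD as C + s(D − C) = (3 + -6 s, -1 + -4 s). Solve the linear system for (t, s). Determinant = 56 ≠ 0, so a unique intersection of the containing lines exists. Solution: t = 3/4, s = 3/8 — both in [0, 1], so the segments cross. Intersection point: (3/4, -5/2).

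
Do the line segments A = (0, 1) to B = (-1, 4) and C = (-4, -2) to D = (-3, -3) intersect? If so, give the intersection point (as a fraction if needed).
No (intersection of containing lines falls outside at least one segment)

Parametrize and solve: t = -7/2, s = 15/2. At least one of these is outside [0, 1], so the segments do not intersect.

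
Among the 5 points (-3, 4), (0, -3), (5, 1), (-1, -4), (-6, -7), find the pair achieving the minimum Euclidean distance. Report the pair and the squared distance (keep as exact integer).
Pair = ((0, -3), (-1, -4)); squared distance = 2

Compute all C(5, 2) = 10 pairwise squared distances (x_i − x_j)² + (y_i − y_j)². The minimum is 2, attained by the pair ((0, -3), (-1, -4)).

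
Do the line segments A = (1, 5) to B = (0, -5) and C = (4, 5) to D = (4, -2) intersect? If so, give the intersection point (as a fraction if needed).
No (intersection of containing lines falls outside at least one segment)

Parametrize and solve: t = -3, s = -30/7. At least one of these is outside [0, 1], so the segments do not intersect.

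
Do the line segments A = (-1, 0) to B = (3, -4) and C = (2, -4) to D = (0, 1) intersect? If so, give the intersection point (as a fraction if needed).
Yes; intersection at (4/3, -7/3) (t = 7/12 on AB, s = 1/3 on CD)

Parametrize AB as A + t(B − A) = (-1 + 4 t, 0 + -4 t) and CD as C + s(D − C) = (2 + -2 s, -4 + 5 s). Solve the linear system for (t, s). Determinant = -12 ≠ 0, so a unique intersection of the containing lines exists. Solution: t = 7/12, s = 1/3 — both in [0, 1], so the segments cross. Intersection point: (4/3, -7/3).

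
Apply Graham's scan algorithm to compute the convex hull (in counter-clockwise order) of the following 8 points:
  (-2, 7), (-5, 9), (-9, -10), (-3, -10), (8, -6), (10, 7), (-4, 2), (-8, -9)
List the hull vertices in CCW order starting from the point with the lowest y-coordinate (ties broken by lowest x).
Hull (CCW) = [(-9, -10), (-3, -10), (8, -6), (10, 7), (-5, 9)]

Graham scan procedure:
  1. Find the pivot p₀ = point with lowest y (tie → lowest x): (-9, -10).
  2. Sort the remaining points by polar angle around p₀.
  3. Walk through sorted points, maintaining a stack; pop the top while the last three entries make a non-left turn (cross product ≤ 0).
  4. Final stack is the convex hull in CCW order: (-9, -10), (-3, -10), (8, -6), (10, 7), (-5, 9).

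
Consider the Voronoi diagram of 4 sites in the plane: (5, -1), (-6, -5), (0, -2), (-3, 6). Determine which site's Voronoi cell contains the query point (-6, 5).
Nearest site = (-3, 6)

The Voronoi cell of site s contains exactly those query points closer to s than to any other site. Compute squared distances from q = (-6, 5) to each site:
  (-3 − -6)² + (6 − 5)² = 10
  (0 − -6)² + (-2 − 5)² = 85
  (-6 − -6)² + (-5 − 5)² = 100
  (5 − -6)² + (-1 − 5)² = 157
Minimum is attained by (-3, 6), so q lies in its Voronoi cell.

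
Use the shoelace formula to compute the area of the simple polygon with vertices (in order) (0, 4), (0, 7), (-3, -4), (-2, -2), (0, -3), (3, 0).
Area = 23

Shoelace formula: Area = (1/2) |Σ_i (x_i · y_{i+1} − x_{i+1} · y_i)| (indices mod n). Compute each cross term:
  (0)(7) − (0)(4) = 0
  (0)(-4) − (-3)(7) = 21
  (-3)(-2) − (-2)(-4) = -2
  (-2)(-3) − (0)(-2) = 6
  (0)(0) − (3)(-3) = 9
  (3)(4) − (0)(0) = 12
Sum = 46, so (signed) Area = 46/2 = 23, |Area| = 23.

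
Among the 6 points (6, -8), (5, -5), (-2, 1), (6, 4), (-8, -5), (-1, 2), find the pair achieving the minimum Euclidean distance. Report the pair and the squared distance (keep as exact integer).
Pair = ((-2, 1), (-1, 2)); squared distance = 2

Compute all C(6, 2) = 15 pairwise squared distances (x_i − x_j)² + (y_i − y_j)². The minimum is 2, attained by the pair ((-2, 1), (-1, 2)).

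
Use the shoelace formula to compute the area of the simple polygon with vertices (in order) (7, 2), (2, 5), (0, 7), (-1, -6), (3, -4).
Area = 54

Shoelace formula: Area = (1/2) |Σ_i (x_i · y_{i+1} − x_{i+1} · y_i)| (indices mod n). Compute each cross term:
  (7)(5) − (2)(2) = 31
  (2)(7) − (0)(5) = 14
  (0)(-6) − (-1)(7) = 7
  (-1)(-4) − (3)(-6) = 22
  (3)(2) − (7)(-4) = 34
Sum = 108, so (signed) Area = 108/2 = 54, |Area| = 54.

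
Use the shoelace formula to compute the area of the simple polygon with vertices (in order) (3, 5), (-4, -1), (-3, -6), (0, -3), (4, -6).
Area = 97/2

Shoelace formula: Area = (1/2) |Σ_i (x_i · y_{i+1} − x_{i+1} · y_i)| (indices mod n). Compute each cross term:
  (3)(-1) − (-4)(5) = 17
  (-4)(-6) − (-3)(-1) = 21
  (-3)(-3) − (0)(-6) = 9
  (0)(-6) − (4)(-3) = 12
  (4)(5) − (3)(-6) = 38
Sum = 97, so (signed) Area = 97/2 = 97/2, |Area| = 97/2.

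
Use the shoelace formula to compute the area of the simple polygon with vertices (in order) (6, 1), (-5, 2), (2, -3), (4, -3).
Area = 28

Shoelace formula: Area = (1/2) |Σ_i (x_i · y_{i+1} − x_{i+1} · y_i)| (indices mod n). Compute each cross term:
  (6)(2) − (-5)(1) = 17
  (-5)(-3) − (2)(2) = 11
  (2)(-3) − (4)(-3) = 6
  (4)(1) − (6)(-3) = 22
Sum = 56, so (signed) Area = 56/2 = 28, |Area| = 28.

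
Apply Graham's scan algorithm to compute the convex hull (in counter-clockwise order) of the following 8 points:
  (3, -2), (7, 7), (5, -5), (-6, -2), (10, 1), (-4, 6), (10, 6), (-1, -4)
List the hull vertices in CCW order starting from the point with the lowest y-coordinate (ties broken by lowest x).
Hull (CCW) = [(5, -5), (10, 1), (10, 6), (7, 7), (-4, 6), (-6, -2), (-1, -4)]

Graham scan procedure:
  1. Find the pivot p₀ = point with lowest y (tie → lowest x): (5, -5).
  2. Sort the remaining points by polar angle around p₀.
  3. Walk through sorted points, maintaining a stack; pop the top while the last three entries make a non-left turn (cross product ≤ 0).
  4. Final stack is the convex hull in CCW order: (5, -5), (10, 1), (10, 6), (7, 7), (-4, 6), (-6, -2), (-1, -4).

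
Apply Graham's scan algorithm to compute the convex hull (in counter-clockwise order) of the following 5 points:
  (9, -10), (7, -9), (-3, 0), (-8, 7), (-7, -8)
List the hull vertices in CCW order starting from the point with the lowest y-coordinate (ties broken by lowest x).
Hull (CCW) = [(9, -10), (-8, 7), (-7, -8)]

Graham scan procedure:
  1. Find the pivot p₀ = point with lowest y (tie → lowest x): (9, -10).
  2. Sort the remaining points by polar angle around p₀.
  3. Walk through sorted points, maintaining a stack; pop the top while the last three entries make a non-left turn (cross product ≤ 0).
  4. Final stack is the convex hull in CCW order: (9, -10), (-8, 7), (-7, -8).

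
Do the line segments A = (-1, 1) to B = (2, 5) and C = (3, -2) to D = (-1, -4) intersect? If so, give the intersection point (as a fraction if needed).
No (intersection of containing lines falls outside at least one segment)

Parametrize and solve: t = -2, s = 5/2. At least one of these is outside [0, 1], so the segments do not intersect.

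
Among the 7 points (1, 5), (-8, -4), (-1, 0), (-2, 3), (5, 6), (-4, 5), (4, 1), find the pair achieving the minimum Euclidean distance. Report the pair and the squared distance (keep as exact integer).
Pair = ((-2, 3), (-4, 5)); squared distance = 8

Compute all C(7, 2) = 21 pairwise squared distances (x_i − x_j)² + (y_i − y_j)². The minimum is 8, attained by the pair ((-2, 3), (-4, 5)).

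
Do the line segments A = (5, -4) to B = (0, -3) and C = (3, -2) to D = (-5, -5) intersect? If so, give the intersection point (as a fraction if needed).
Yes; intersection at (5/23, -70/23) (t = 22/23 on AB, s = 8/23 on CD)

Parametrize AB as A + t(B − A) = (5 + -5 t, -4 + 1 t) and CD as C + s(D − C) = (3 + -8 s, -2 + -3 s). Solve the linear system for (t, s). Determinant = -23 ≠ 0, so a unique intersection of the containing lines exists. Solution: t = 22/23, s = 8/23 — both in [0, 1], so the segments cross. Intersection point: (5/23, -70/23).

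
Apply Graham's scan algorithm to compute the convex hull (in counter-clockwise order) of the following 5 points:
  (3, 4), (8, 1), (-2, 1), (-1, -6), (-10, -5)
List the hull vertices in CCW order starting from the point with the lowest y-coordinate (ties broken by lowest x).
Hull (CCW) = [(-1, -6), (8, 1), (3, 4), (-2, 1), (-10, -5)]

Graham scan procedure:
  1. Find the pivot p₀ = point with lowest y (tie → lowest x): (-1, -6).
  2. Sort the remaining points by polar angle around p₀.
  3. Walk through sorted points, maintaining a stack; pop the top while the last three entries make a non-left turn (cross product ≤ 0).
  4. Final stack is the convex hull in CCW order: (-1, -6), (8, 1), (3, 4), (-2, 1), (-10, -5).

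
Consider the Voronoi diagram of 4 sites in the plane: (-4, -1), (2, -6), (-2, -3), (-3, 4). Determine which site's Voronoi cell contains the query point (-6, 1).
Nearest site = (-4, -1)

The Voronoi cell of site s contains exactly those query points closer to s than to any other site. Compute squared distances from q = (-6, 1) to each site:
  (-4 − -6)² + (-1 − 1)² = 8
  (-3 − -6)² + (4 − 1)² = 18
  (-2 − -6)² + (-3 − 1)² = 32
  (2 − -6)² + (-6 − 1)² = 113
Minimum is attained by (-4, -1), so q lies in its Voronoi cell.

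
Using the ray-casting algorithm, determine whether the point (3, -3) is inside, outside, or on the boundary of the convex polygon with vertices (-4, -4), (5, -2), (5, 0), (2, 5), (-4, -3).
The point (3, -3) lies strictly outside the polygon

Cast a horizontal ray to the right from the query point and count how many polygon edges it crosses (each edge strictly once or zero times, handled with the usual half-open convention). 
Parity of crossings → even ⇒ outside.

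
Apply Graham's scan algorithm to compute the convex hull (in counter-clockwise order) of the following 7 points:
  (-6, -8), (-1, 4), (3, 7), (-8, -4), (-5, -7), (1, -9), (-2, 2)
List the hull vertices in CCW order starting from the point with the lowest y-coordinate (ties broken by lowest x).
Hull (CCW) = [(1, -9), (3, 7), (-1, 4), (-8, -4), (-6, -8)]

Graham scan procedure:
  1. Find the pivot p₀ = point with lowest y (tie → lowest x): (1, -9).
  2. Sort the remaining points by polar angle around p₀.
  3. Walk through sorted points, maintaining a stack; pop the top while the last three entries make a non-left turn (cross product ≤ 0).
  4. Final stack is the convex hull in CCW order: (1, -9), (3, 7), (-1, 4), (-8, -4), (-6, -8).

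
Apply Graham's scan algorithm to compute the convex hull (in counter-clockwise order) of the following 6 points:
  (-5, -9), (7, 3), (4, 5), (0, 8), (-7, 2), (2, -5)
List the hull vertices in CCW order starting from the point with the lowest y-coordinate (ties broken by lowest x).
Hull (CCW) = [(-5, -9), (2, -5), (7, 3), (0, 8), (-7, 2)]

Graham scan procedure:
  1. Find the pivot p₀ = point with lowest y (tie → lowest x): (-5, -9).
  2. Sort the remaining points by polar angle around p₀.
  3. Walk through sorted points, maintaining a stack; pop the top while the last three entries make a non-left turn (cross product ≤ 0).
  4. Final stack is the convex hull in CCW order: (-5, -9), (2, -5), (7, 3), (0, 8), (-7, 2).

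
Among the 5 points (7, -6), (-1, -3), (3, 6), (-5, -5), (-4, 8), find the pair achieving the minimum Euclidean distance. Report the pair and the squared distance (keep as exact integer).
Pair = ((-1, -3), (-5, -5)); squared distance = 20

Compute all C(5, 2) = 10 pairwise squared distances (x_i − x_j)² + (y_i − y_j)². The minimum is 20, attained by the pair ((-1, -3), (-5, -5)).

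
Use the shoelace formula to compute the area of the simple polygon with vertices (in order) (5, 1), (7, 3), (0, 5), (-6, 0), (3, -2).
Area = 49

Shoelace formula: Area = (1/2) |Σ_i (x_i · y_{i+1} − x_{i+1} · y_i)| (indices mod n). Compute each cross term:
  (5)(3) − (7)(1) = 8
  (7)(5) − (0)(3) = 35
  (0)(0) − (-6)(5) = 30
  (-6)(-2) − (3)(0) = 12
  (3)(1) − (5)(-2) = 13
Sum = 98, so (signed) Area = 98/2 = 49, |Area| = 49.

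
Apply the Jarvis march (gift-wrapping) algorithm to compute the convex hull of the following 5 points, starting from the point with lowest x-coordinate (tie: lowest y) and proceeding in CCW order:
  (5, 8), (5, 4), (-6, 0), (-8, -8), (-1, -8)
Hull (CCW) = [(-8, -8), (-1, -8), (5, 4), (5, 8), (-6, 0)]

Jarvis march: at each step, from the current hull vertex p, select the next vertex q as the point such that every other point lies strictly to the left of (or on) the directed line p → q. (Equivalently: for every other point r, the cross product (q − p) × (r − p) ≥ 0.)
Starting point (lowest x, tie lowest y): (-8, -8). Wrap until returning to start. Resulting hull: (-8, -8), (-1, -8), (5, 4), (5, 8), (-6, 0).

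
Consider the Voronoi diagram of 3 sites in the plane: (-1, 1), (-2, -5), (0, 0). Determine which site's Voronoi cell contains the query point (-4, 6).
Nearest site = (-1, 1)

The Voronoi cell of site s contains exactly those query points closer to s than to any other site. Compute squared distances from q = (-4, 6) to each site:
  (-1 − -4)² + (1 − 6)² = 34
  (0 − -4)² + (0 − 6)² = 52
  (-2 − -4)² + (-5 − 6)² = 125
Minimum is attained by (-1, 1), so q lies in its Voronoi cell.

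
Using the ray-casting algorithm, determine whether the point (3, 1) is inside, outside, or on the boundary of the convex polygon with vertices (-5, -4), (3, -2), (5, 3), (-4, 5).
The point (3, 1) lies strictly inside the polygon

Cast a horizontal ray to the right from the query point and count how many polygon edges it crosses (each edge strictly once or zero times, handled with the usual half-open convention). 
Parity of crossings → odd ⇒ inside.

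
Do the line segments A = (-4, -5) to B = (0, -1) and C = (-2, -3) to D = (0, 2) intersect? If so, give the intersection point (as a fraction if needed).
Yes; intersection at (-2, -3) (t = 1/2 on AB, s = 0 on CD)

Parametrize AB as A + t(B − A) = (-4 + 4 t, -5 + 4 t) and CD as C + s(D − C) = (-2 + 2 s, -3 + 5 s). Solve the linear system for (t, s). Determinant = -12 ≠ 0, so a unique intersection of the containing lines exists. Solution: t = 1/2, s = 0 — both in [0, 1], so the segments cross. Intersection point: (-2, -3).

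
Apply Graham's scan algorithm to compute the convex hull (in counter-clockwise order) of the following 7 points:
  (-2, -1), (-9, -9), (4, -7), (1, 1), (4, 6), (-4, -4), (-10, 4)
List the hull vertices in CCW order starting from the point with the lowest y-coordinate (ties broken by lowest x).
Hull (CCW) = [(-9, -9), (4, -7), (4, 6), (-10, 4)]

Graham scan procedure:
  1. Find the pivot p₀ = point with lowest y (tie → lowest x): (-9, -9).
  2. Sort the remaining points by polar angle around p₀.
  3. Walk through sorted points, maintaining a stack; pop the top while the last three entries make a non-left turn (cross product ≤ 0).
  4. Final stack is the convex hull in CCW order: (-9, -9), (4, -7), (4, 6), (-10, 4).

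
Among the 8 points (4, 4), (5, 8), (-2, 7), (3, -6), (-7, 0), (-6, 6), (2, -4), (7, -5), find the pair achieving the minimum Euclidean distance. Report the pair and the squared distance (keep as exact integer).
Pair = ((3, -6), (2, -4)); squared distance = 5

Compute all C(8, 2) = 28 pairwise squared distances (x_i − x_j)² + (y_i − y_j)². The minimum is 5, attained by the pair ((3, -6), (2, -4)).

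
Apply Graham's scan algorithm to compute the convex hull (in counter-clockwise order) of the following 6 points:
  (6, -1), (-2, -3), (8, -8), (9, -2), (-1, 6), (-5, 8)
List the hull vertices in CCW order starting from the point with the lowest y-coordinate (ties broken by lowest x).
Hull (CCW) = [(8, -8), (9, -2), (-1, 6), (-5, 8), (-2, -3)]

Graham scan procedure:
  1. Find the pivot p₀ = point with lowest y (tie → lowest x): (8, -8).
  2. Sort the remaining points by polar angle around p₀.
  3. Walk through sorted points, maintaining a stack; pop the top while the last three entries make a non-left turn (cross product ≤ 0).
  4. Final stack is the convex hull in CCW order: (8, -8), (9, -2), (-1, 6), (-5, 8), (-2, -3).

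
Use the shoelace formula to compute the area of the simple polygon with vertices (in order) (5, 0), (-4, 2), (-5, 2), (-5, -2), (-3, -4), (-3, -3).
Area = 29

Shoelace formula: Area = (1/2) |Σ_i (x_i · y_{i+1} − x_{i+1} · y_i)| (indices mod n). Compute each cross term:
  (5)(2) − (-4)(0) = 10
  (-4)(2) − (-5)(2) = 2
  (-5)(-2) − (-5)(2) = 20
  (-5)(-4) − (-3)(-2) = 14
  (-3)(-3) − (-3)(-4) = -3
  (-3)(0) − (5)(-3) = 15
Sum = 58, so (signed) Area = 58/2 = 29, |Area| = 29.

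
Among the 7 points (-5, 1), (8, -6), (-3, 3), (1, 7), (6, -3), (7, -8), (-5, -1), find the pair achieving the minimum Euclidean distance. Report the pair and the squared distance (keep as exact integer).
Pair = ((-5, 1), (-5, -1)); squared distance = 4

Compute all C(7, 2) = 21 pairwise squared distances (x_i − x_j)² + (y_i − y_j)². The minimum is 4, attained by the pair ((-5, 1), (-5, -1)).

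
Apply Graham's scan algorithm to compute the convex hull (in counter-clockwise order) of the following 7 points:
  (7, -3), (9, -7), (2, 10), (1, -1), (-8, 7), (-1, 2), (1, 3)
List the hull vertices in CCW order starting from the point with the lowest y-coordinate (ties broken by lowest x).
Hull (CCW) = [(9, -7), (2, 10), (-8, 7), (1, -1)]

Graham scan procedure:
  1. Find the pivot p₀ = point with lowest y (tie → lowest x): (9, -7).
  2. Sort the remaining points by polar angle around p₀.
  3. Walk through sorted points, maintaining a stack; pop the top while the last three entries make a non-left turn (cross product ≤ 0).
  4. Final stack is the convex hull in CCW order: (9, -7), (2, 10), (-8, 7), (1, -1).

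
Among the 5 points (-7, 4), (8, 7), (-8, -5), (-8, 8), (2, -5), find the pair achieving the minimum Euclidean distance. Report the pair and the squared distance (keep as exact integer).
Pair = ((-7, 4), (-8, 8)); squared distance = 17

Compute all C(5, 2) = 10 pairwise squared distances (x_i − x_j)² + (y_i − y_j)². The minimum is 17, attained by the pair ((-7, 4), (-8, 8)).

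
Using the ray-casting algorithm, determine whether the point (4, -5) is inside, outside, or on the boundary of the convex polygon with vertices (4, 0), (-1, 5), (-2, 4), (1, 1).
The point (4, -5) lies strictly outside the polygon

Cast a horizontal ray to the right from the query point and count how many polygon edges it crosses (each edge strictly once or zero times, handled with the usual half-open convention). 
Parity of crossings → even ⇒ outside.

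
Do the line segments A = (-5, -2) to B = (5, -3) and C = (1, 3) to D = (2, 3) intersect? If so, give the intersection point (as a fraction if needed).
No (intersection of containing lines falls outside at least one segment)

Parametrize and solve: t = -5, s = -56. At least one of these is outside [0, 1], so the segments do not intersect.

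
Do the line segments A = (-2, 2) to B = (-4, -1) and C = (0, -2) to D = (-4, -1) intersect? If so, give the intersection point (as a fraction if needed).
Yes; intersection at (-4, -1) (t = 1 on AB, s = 1 on CD)

Parametrize AB as A + t(B − A) = (-2 + -2 t, 2 + -3 t) and CD as C + s(D − C) = (0 + -4 s, -2 + 1 s). Solve the linear system for (t, s). Determinant = 14 ≠ 0, so a unique intersection of the containing lines exists. Solution: t = 1, s = 1 — both in [0, 1], so the segments cross. Intersection point: (-4, -1).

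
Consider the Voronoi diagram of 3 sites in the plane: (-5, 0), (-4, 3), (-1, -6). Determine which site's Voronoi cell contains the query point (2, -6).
Nearest site = (-1, -6)

The Voronoi cell of site s contains exactly those query points closer to s than to any other site. Compute squared distances from q = (2, -6) to each site:
  (-1 − 2)² + (-6 − -6)² = 9
  (-5 − 2)² + (0 − -6)² = 85
  (-4 − 2)² + (3 − -6)² = 117
Minimum is attained by (-1, -6), so q lies in its Voronoi cell.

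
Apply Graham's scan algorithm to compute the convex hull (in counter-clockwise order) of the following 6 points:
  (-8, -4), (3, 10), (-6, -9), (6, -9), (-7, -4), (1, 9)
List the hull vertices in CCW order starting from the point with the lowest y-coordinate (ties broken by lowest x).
Hull (CCW) = [(-6, -9), (6, -9), (3, 10), (1, 9), (-8, -4)]

Graham scan procedure:
  1. Find the pivot p₀ = point with lowest y (tie → lowest x): (-6, -9).
  2. Sort the remaining points by polar angle around p₀.
  3. Walk through sorted points, maintaining a stack; pop the top while the last three entries make a non-left turn (cross product ≤ 0).
  4. Final stack is the convex hull in CCW order: (-6, -9), (6, -9), (3, 10), (1, 9), (-8, -4).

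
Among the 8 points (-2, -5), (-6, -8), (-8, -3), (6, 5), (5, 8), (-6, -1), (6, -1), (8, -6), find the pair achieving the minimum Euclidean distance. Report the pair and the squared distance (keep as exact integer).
Pair = ((-8, -3), (-6, -1)); squared distance = 8

Compute all C(8, 2) = 28 pairwise squared distances (x_i − x_j)² + (y_i − y_j)². The minimum is 8, attained by the pair ((-8, -3), (-6, -1)).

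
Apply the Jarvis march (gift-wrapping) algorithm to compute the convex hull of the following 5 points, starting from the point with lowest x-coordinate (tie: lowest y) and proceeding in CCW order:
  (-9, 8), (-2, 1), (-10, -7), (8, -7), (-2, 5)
Hull (CCW) = [(-10, -7), (8, -7), (-2, 5), (-9, 8)]

Jarvis march: at each step, from the current hull vertex p, select the next vertex q as the point such that every other point lies strictly to the left of (or on) the directed line p → q. (Equivalently: for every other point r, the cross product (q − p) × (r − p) ≥ 0.)
Starting point (lowest x, tie lowest y): (-10, -7). Wrap until returning to start. Resulting hull: (-10, -7), (8, -7), (-2, 5), (-9, 8).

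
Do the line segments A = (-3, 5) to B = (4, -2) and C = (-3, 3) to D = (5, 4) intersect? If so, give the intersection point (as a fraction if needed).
Yes; intersection at (-11/9, 29/9) (t = 16/63 on AB, s = 2/9 on CD)

Parametrize AB as A + t(B − A) = (-3 + 7 t, 5 + -7 t) and CD as C + s(D − C) = (-3 + 8 s, 3 + 1 s). Solve the linear system for (t, s). Determinant = -63 ≠ 0, so a unique intersection of the containing lines exists. Solution: t = 16/63, s = 2/9 — both in [0, 1], so the segments cross. Intersection point: (-11/9, 29/9).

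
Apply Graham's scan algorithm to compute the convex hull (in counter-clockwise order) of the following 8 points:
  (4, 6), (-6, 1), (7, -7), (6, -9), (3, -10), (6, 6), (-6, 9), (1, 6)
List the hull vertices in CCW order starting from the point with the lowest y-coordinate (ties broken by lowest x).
Hull (CCW) = [(3, -10), (6, -9), (7, -7), (6, 6), (-6, 9), (-6, 1)]

Graham scan procedure:
  1. Find the pivot p₀ = point with lowest y (tie → lowest x): (3, -10).
  2. Sort the remaining points by polar angle around p₀.
  3. Walk through sorted points, maintaining a stack; pop the top while the last three entries make a non-left turn (cross product ≤ 0).
  4. Final stack is the convex hull in CCW order: (3, -10), (6, -9), (7, -7), (6, 6), (-6, 9), (-6, 1).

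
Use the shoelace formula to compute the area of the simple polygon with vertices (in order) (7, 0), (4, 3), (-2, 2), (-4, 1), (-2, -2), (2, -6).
Area = 109/2

Shoelace formula: Area = (1/2) |Σ_i (x_i · y_{i+1} − x_{i+1} · y_i)| (indices mod n). Compute each cross term:
  (7)(3) − (4)(0) = 21
  (4)(2) − (-2)(3) = 14
  (-2)(1) − (-4)(2) = 6
  (-4)(-2) − (-2)(1) = 10
  (-2)(-6) − (2)(-2) = 16
  (2)(0) − (7)(-6) = 42
Sum = 109, so (signed) Area = 109/2 = 109/2, |Area| = 109/2.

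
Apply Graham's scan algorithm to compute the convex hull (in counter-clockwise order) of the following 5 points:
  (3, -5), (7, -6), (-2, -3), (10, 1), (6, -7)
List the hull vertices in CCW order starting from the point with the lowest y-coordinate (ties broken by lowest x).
Hull (CCW) = [(6, -7), (7, -6), (10, 1), (-2, -3)]

Graham scan procedure:
  1. Find the pivot p₀ = point with lowest y (tie → lowest x): (6, -7).
  2. Sort the remaining points by polar angle around p₀.
  3. Walk through sorted points, maintaining a stack; pop the top while the last three entries make a non-left turn (cross product ≤ 0).
  4. Final stack is the convex hull in CCW order: (6, -7), (7, -6), (10, 1), (-2, -3).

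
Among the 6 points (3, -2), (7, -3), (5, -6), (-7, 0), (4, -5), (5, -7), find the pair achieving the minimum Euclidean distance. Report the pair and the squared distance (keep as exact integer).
Pair = ((5, -6), (5, -7)); squared distance = 1

Compute all C(6, 2) = 15 pairwise squared distances (x_i − x_j)² + (y_i − y_j)². The minimum is 1, attained by the pair ((5, -6), (5, -7)).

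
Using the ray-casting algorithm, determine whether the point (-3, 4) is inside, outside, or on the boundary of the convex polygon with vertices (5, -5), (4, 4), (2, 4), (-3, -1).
The point (-3, 4) lies strictly outside the polygon

Cast a horizontal ray to the right from the query point and count how many polygon edges it crosses (each edge strictly once or zero times, handled with the usual half-open convention). 
Parity of crossings → even ⇒ outside.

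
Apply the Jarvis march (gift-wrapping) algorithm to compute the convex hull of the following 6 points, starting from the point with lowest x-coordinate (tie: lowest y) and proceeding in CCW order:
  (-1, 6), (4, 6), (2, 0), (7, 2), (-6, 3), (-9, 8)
Hull (CCW) = [(-9, 8), (-6, 3), (2, 0), (7, 2), (4, 6)]

Jarvis march: at each step, from the current hull vertex p, select the next vertex q as the point such that every other point lies strictly to the left of (or on) the directed line p → q. (Equivalently: for every other point r, the cross product (q − p) × (r − p) ≥ 0.)
Starting point (lowest x, tie lowest y): (-9, 8). Wrap until returning to start. Resulting hull: (-9, 8), (-6, 3), (2, 0), (7, 2), (4, 6).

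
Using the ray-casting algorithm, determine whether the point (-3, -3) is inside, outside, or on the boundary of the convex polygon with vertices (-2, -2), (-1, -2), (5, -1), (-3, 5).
The point (-3, -3) lies strictly outside the polygon

Cast a horizontal ray to the right from the query point and count how many polygon edges it crosses (each edge strictly once or zero times, handled with the usual half-open convention). 
Parity of crossings → even ⇒ outside.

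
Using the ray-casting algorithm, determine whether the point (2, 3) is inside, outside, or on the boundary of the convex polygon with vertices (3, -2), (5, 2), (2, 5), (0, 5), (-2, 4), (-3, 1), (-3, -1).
The point (2, 3) lies strictly inside the polygon

Cast a horizontal ray to the right from the query point and count how many polygon edges it crosses (each edge strictly once or zero times, handled with the usual half-open convention). 
Parity of crossings → odd ⇒ inside.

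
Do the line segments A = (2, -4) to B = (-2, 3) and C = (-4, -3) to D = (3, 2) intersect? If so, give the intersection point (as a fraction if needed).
Yes; intersection at (-10/69, -17/69) (t = 37/69 on AB, s = 38/69 on CD)

Parametrize AB as A + t(B − A) = (2 + -4 t, -4 + 7 t) and CD as C + s(D − C) = (-4 + 7 s, -3 + 5 s). Solve the linear system for (t, s). Determinant = 69 ≠ 0, so a unique intersection of the containing lines exists. Solution: t = 37/69, s = 38/69 — both in [0, 1], so the segments cross. Intersection point: (-10/69, -17/69).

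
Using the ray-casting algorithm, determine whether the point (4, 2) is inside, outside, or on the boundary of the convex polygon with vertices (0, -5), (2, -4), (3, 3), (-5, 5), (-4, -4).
The point (4, 2) lies strictly outside the polygon

Cast a horizontal ray to the right from the query point and count how many polygon edges it crosses (each edge strictly once or zero times, handled with the usual half-open convention). 
Parity of crossings → even ⇒ outside.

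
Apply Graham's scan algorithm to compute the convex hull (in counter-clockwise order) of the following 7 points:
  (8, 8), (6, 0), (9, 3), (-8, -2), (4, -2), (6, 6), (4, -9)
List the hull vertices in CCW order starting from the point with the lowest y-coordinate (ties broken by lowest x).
Hull (CCW) = [(4, -9), (9, 3), (8, 8), (-8, -2)]

Graham scan procedure:
  1. Find the pivot p₀ = point with lowest y (tie → lowest x): (4, -9).
  2. Sort the remaining points by polar angle around p₀.
  3. Walk through sorted points, maintaining a stack; pop the top while the last three entries make a non-left turn (cross product ≤ 0).
  4. Final stack is the convex hull in CCW order: (4, -9), (9, 3), (8, 8), (-8, -2).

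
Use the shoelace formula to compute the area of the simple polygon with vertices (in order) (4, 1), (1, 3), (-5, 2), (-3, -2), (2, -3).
Area = 71/2

Shoelace formula: Area = (1/2) |Σ_i (x_i · y_{i+1} − x_{i+1} · y_i)| (indices mod n). Compute each cross term:
  (4)(3) − (1)(1) = 11
  (1)(2) − (-5)(3) = 17
  (-5)(-2) − (-3)(2) = 16
  (-3)(-3) − (2)(-2) = 13
  (2)(1) − (4)(-3) = 14
Sum = 71, so (signed) Area = 71/2 = 71/2, |Area| = 71/2.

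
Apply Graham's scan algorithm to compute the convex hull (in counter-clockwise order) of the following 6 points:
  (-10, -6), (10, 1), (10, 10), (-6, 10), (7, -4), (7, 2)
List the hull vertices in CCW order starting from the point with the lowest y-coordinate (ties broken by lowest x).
Hull (CCW) = [(-10, -6), (7, -4), (10, 1), (10, 10), (-6, 10)]

Graham scan procedure:
  1. Find the pivot p₀ = point with lowest y (tie → lowest x): (-10, -6).
  2. Sort the remaining points by polar angle around p₀.
  3. Walk through sorted points, maintaining a stack; pop the top while the last three entries make a non-left turn (cross product ≤ 0).
  4. Final stack is the convex hull in CCW order: (-10, -6), (7, -4), (10, 1), (10, 10), (-6, 10).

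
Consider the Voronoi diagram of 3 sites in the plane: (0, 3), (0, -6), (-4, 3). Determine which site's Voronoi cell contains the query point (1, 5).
Nearest site = (0, 3)

The Voronoi cell of site s contains exactly those query points closer to s than to any other site. Compute squared distances from q = (1, 5) to each site:
  (0 − 1)² + (3 − 5)² = 5
  (-4 − 1)² + (3 − 5)² = 29
  (0 − 1)² + (-6 − 5)² = 122
Minimum is attained by (0, 3), so q lies in its Voronoi cell.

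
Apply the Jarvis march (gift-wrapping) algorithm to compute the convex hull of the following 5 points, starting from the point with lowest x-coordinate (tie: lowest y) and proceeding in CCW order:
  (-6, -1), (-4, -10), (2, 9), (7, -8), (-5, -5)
Hull (CCW) = [(-6, -1), (-4, -10), (7, -8), (2, 9)]

Jarvis march: at each step, from the current hull vertex p, select the next vertex q as the point such that every other point lies strictly to the left of (or on) the directed line p → q. (Equivalently: for every other point r, the cross product (q − p) × (r − p) ≥ 0.)
Starting point (lowest x, tie lowest y): (-6, -1). Wrap until returning to start. Resulting hull: (-6, -1), (-4, -10), (7, -8), (2, 9).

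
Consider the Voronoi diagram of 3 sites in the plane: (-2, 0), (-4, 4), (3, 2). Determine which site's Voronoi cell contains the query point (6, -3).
Nearest site = (3, 2)

The Voronoi cell of site s contains exactly those query points closer to s than to any other site. Compute squared distances from q = (6, -3) to each site:
  (3 − 6)² + (2 − -3)² = 34
  (-2 − 6)² + (0 − -3)² = 73
  (-4 − 6)² + (4 − -3)² = 149
Minimum is attained by (3, 2), so q lies in its Voronoi cell.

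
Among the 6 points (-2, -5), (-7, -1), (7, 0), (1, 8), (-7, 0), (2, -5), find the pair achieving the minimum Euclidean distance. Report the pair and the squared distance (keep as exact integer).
Pair = ((-7, -1), (-7, 0)); squared distance = 1

Compute all C(6, 2) = 15 pairwise squared distances (x_i − x_j)² + (y_i − y_j)². The minimum is 1, attained by the pair ((-7, -1), (-7, 0)).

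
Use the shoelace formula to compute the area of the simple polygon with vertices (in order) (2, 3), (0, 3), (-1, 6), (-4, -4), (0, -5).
Area = 67/2

Shoelace formula: Area = (1/2) |Σ_i (x_i · y_{i+1} − x_{i+1} · y_i)| (indices mod n). Compute each cross term:
  (2)(3) − (0)(3) = 6
  (0)(6) − (-1)(3) = 3
  (-1)(-4) − (-4)(6) = 28
  (-4)(-5) − (0)(-4) = 20
  (0)(3) − (2)(-5) = 10
Sum = 67, so (signed) Area = 67/2 = 67/2, |Area| = 67/2.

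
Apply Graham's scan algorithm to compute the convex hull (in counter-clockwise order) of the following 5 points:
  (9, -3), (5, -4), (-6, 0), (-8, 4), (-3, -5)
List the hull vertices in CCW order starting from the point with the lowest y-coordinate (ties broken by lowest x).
Hull (CCW) = [(-3, -5), (5, -4), (9, -3), (-8, 4), (-6, 0)]

Graham scan procedure:
  1. Find the pivot p₀ = point with lowest y (tie → lowest x): (-3, -5).
  2. Sort the remaining points by polar angle around p₀.
  3. Walk through sorted points, maintaining a stack; pop the top while the last three entries make a non-left turn (cross product ≤ 0).
  4. Final stack is the convex hull in CCW order: (-3, -5), (5, -4), (9, -3), (-8, 4), (-6, 0).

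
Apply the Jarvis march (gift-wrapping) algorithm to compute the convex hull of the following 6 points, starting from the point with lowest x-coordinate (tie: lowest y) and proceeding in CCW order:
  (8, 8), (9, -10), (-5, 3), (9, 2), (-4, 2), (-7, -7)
Hull (CCW) = [(-7, -7), (9, -10), (9, 2), (8, 8), (-5, 3)]

Jarvis march: at each step, from the current hull vertex p, select the next vertex q as the point such that every other point lies strictly to the left of (or on) the directed line p → q. (Equivalently: for every other point r, the cross product (q − p) × (r − p) ≥ 0.)
Starting point (lowest x, tie lowest y): (-7, -7). Wrap until returning to start. Resulting hull: (-7, -7), (9, -10), (9, 2), (8, 8), (-5, 3).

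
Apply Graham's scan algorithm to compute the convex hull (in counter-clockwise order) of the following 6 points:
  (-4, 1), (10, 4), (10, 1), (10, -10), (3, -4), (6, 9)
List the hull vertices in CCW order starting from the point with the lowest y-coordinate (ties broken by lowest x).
Hull (CCW) = [(10, -10), (10, 4), (6, 9), (-4, 1)]

Graham scan procedure:
  1. Find the pivot p₀ = point with lowest y (tie → lowest x): (10, -10).
  2. Sort the remaining points by polar angle around p₀.
  3. Walk through sorted points, maintaining a stack; pop the top while the last three entries make a non-left turn (cross product ≤ 0).
  4. Final stack is the convex hull in CCW order: (10, -10), (10, 4), (6, 9), (-4, 1).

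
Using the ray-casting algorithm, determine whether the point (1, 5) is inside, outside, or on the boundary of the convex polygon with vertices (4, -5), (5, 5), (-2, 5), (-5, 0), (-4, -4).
The point (1, 5) lies on the polygon boundary

Boundary check: the query satisfies the collinearity and bounding-box conditions for some polygon edge, so it lies exactly on the boundary.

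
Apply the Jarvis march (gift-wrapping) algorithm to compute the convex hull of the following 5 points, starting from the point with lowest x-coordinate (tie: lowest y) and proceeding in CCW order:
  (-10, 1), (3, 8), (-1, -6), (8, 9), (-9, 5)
Hull (CCW) = [(-10, 1), (-1, -6), (8, 9), (3, 8), (-9, 5)]

Jarvis march: at each step, from the current hull vertex p, select the next vertex q as the point such that every other point lies strictly to the left of (or on) the directed line p → q. (Equivalently: for every other point r, the cross product (q − p) × (r − p) ≥ 0.)
Starting point (lowest x, tie lowest y): (-10, 1). Wrap until returning to start. Resulting hull: (-10, 1), (-1, -6), (8, 9), (3, 8), (-9, 5).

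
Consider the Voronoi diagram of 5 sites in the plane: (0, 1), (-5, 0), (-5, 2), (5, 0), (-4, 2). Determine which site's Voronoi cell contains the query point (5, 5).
Nearest site = (5, 0)

The Voronoi cell of site s contains exactly those query points closer to s than to any other site. Compute squared distances from q = (5, 5) to each site:
  (5 − 5)² + (0 − 5)² = 25
  (0 − 5)² + (1 − 5)² = 41
  (-4 − 5)² + (2 − 5)² = 90
  (-5 − 5)² + (2 − 5)² = 109
  (-5 − 5)² + (0 − 5)² = 125
Minimum is attained by (5, 0), so q lies in its Voronoi cell.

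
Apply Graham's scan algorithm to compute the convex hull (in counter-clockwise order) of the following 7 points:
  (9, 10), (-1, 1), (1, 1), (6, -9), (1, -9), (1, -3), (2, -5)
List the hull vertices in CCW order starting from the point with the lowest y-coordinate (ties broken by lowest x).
Hull (CCW) = [(1, -9), (6, -9), (9, 10), (-1, 1)]

Graham scan procedure:
  1. Find the pivot p₀ = point with lowest y (tie → lowest x): (1, -9).
  2. Sort the remaining points by polar angle around p₀.
  3. Walk through sorted points, maintaining a stack; pop the top while the last three entries make a non-left turn (cross product ≤ 0).
  4. Final stack is the convex hull in CCW order: (1, -9), (6, -9), (9, 10), (-1, 1).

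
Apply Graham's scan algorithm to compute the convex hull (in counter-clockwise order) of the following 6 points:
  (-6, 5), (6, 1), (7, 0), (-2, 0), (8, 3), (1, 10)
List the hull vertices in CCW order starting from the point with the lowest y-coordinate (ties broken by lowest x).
Hull (CCW) = [(-2, 0), (7, 0), (8, 3), (1, 10), (-6, 5)]

Graham scan procedure:
  1. Find the pivot p₀ = point with lowest y (tie → lowest x): (-2, 0).
  2. Sort the remaining points by polar angle around p₀.
  3. Walk through sorted points, maintaining a stack; pop the top while the last three entries make a non-left turn (cross product ≤ 0).
  4. Final stack is the convex hull in CCW order: (-2, 0), (7, 0), (8, 3), (1, 10), (-6, 5).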